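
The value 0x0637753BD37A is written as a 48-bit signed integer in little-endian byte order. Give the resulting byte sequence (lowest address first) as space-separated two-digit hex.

7A D3 3B 75 37 06

Split into bytes (most-significant first): 06 37 75 3B D3 7A.
In little-endian order the low byte comes first in memory.
So at ascending addresses the bytes are 7A D3 3B 75 37 06.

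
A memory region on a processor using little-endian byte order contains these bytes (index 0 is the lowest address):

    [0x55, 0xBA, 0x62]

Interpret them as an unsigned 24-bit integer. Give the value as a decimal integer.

Little-endian stores the least-significant byte at the lowest address.
Reassemble most-significant byte first: 62 BA 55 → 0x62BA55.
0x62BA55 = 6470229.

6470229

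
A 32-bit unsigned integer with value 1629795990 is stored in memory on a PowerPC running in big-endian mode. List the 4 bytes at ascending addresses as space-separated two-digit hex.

1629795990 in hexadecimal, padded to 32 bits, is 0x6124B696.
Split into bytes (most-significant first): 61 24 B6 96.
In big-endian order the high byte comes first in memory.
So the memory order matches the most-significant-first order: 61 24 B6 96.

61 24 B6 96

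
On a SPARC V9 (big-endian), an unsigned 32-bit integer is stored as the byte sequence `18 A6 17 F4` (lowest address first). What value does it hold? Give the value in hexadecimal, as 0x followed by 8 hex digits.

Big-endian stores the most-significant byte at the lowest address.
The bytes are already most-significant first: 0x18A617F4.

0x18A617F4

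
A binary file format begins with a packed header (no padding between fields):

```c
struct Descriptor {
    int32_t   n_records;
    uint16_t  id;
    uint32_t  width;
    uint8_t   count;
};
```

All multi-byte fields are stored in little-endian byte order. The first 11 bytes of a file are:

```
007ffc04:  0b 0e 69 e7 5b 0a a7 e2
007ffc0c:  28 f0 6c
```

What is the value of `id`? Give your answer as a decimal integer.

2651

`id` follows `n_records` (4 bytes), so it starts at byte offset 4 and occupies 2 bytes.
Bytes at offsets 4..5: 5B 0A.
Little-endian stores the least-significant byte at the lowest address.
Reassemble most-significant byte first: 0A 5B → 0x0A5B.
0x0A5B = 2651.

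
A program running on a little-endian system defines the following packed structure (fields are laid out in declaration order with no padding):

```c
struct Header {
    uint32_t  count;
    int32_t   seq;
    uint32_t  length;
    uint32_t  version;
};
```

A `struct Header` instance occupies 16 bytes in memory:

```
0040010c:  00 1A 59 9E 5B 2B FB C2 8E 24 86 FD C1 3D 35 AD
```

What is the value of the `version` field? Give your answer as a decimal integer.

`version` follows `count` (4 B), `seq` (4 B), `length` (4 B), so it starts at offset 4 + 4 + 4 = 12 and occupies 4 bytes.
Bytes at offsets 12..15: C1 3D 35 AD.
In little-endian order the low byte comes first in memory.
Reassemble most-significant byte first: AD 35 3D C1 → 0xAD353DC1.
0xAD353DC1 = 2905947585.

2905947585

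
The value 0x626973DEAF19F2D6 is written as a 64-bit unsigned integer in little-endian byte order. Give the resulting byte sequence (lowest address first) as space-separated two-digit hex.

Split into bytes (most-significant first): 62 69 73 DE AF 19 F2 D6.
In little-endian order the low byte comes first in memory.
So at ascending addresses the bytes are D6 F2 19 AF DE 73 69 62.

D6 F2 19 AF DE 73 69 62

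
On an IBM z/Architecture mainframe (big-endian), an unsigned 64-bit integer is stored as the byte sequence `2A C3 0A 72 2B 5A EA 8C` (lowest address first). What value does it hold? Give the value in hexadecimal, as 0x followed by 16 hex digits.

0x2AC30A722B5AEA8C

Big-endian: lowest address holds the most-significant byte.
The bytes are already most-significant first: 0x2AC30A722B5AEA8C.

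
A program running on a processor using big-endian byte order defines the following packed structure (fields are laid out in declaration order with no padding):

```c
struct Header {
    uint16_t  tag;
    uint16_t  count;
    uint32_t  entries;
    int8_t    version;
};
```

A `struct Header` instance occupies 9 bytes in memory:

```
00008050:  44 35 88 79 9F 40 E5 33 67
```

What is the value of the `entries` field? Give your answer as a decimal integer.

2671830323

`entries` follows `tag` (2 B), `count` (2 B), so it starts at offset 2 + 2 = 4 and occupies 4 bytes.
Bytes at offsets 4..7: 9F 40 E5 33.
Big-endian stores the most-significant byte at the lowest address.
The bytes are already most-significant first: 0x9F40E533.
0x9F40E533 = 2671830323.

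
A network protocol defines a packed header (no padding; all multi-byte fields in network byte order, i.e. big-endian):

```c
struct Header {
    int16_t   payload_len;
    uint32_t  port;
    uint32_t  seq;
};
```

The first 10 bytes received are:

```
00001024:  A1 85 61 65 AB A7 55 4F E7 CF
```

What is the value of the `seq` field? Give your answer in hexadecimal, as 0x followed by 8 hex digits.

0x554FE7CF

`seq` follows `payload_len` (2 B), `port` (4 B), so it starts at offset 2 + 4 = 6 and occupies 4 bytes.
Bytes at offsets 6..9: 55 4F E7 CF.
Big-endian stores the most-significant byte at the lowest address.
The bytes are already most-significant first: 0x554FE7CF.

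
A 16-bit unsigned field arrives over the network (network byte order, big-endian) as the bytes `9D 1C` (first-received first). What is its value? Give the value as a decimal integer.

Big-endian: lowest address holds the most-significant byte.
The bytes are already most-significant first: 0x9D1C.
0x9D1C = 40220.

40220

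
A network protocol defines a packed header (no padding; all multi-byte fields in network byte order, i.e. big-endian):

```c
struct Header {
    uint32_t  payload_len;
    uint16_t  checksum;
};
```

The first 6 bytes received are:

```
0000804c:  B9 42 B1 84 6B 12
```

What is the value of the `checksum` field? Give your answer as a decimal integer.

`checksum` follows `payload_len` (4 bytes), so it starts at byte offset 4 and occupies 2 bytes.
Bytes at offsets 4..5: 6B 12.
Big-endian: lowest address holds the most-significant byte.
The bytes are already most-significant first: 0x6B12.
0x6B12 = 27410.

27410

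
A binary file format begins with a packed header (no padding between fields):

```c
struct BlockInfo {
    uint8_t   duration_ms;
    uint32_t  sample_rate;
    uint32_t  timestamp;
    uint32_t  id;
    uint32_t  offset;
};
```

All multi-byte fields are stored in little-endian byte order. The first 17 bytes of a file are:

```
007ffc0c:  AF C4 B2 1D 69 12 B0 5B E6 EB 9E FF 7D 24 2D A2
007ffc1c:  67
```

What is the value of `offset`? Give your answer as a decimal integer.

1738681636

`offset` follows `duration_ms` (1 B), `sample_rate` (4 B), `timestamp` (4 B), `id` (4 B), so it starts at offset 1 + 4 + 4 + 4 = 13 and occupies 4 bytes.
Bytes at offsets 13..16: 24 2D A2 67.
Little-endian: lowest address holds the least-significant byte.
Reassemble most-significant byte first: 67 A2 2D 24 → 0x67A22D24.
0x67A22D24 = 1738681636.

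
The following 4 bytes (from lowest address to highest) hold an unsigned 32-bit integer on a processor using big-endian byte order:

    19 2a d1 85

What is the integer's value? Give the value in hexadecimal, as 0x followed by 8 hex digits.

Big-endian stores the most-significant byte at the lowest address.
The bytes are already most-significant first: 0x192AD185.

0x192AD185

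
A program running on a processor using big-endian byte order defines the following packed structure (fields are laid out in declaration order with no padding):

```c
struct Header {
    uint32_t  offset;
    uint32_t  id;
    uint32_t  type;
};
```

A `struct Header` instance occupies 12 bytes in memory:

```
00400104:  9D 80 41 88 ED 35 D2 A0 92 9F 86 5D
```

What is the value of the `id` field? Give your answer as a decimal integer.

`id` follows `offset` (4 bytes), so it starts at byte offset 4 and occupies 4 bytes.
Bytes at offsets 4..7: ED 35 D2 A0.
Big-endian: lowest address holds the most-significant byte.
The bytes are already most-significant first: 0xED35D2A0.
0xED35D2A0 = 3979727520.

3979727520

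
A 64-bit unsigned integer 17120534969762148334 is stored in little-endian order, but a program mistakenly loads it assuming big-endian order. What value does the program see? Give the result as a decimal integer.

17181043143925799149

17120534969762148334 in 64-bit hexadecimal is 0xED985BD8B5536FEE.
Stored little-endian, the bytes at ascending addresses are EE 6F 53 B5 D8 5B 98 ED.
Read back as big-endian, the last byte is least significant, giving 0xEE6F53B5D85B98ED.
0xEE6F53B5D85B98ED = 17181043143925799149.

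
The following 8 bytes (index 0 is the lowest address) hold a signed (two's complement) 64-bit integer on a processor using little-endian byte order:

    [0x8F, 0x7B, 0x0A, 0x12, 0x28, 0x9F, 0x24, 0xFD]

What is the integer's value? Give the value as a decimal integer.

-205864688502015089

In little-endian order the low byte comes first in memory.
Reassemble most-significant byte first: FD 24 9F 28 12 0A 7B 8F → 0xFD249F28120A7B8F.
Top bit is set, so as a signed 64-bit value this is 0xFD249F28120A7B8F − 2^64 = -205864688502015089.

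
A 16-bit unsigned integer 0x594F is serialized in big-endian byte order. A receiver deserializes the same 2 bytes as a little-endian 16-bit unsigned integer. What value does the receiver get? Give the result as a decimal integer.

Stored big-endian, the bytes at ascending addresses are 59 4F.
Read back as little-endian, the first byte is least significant, giving 0x4F59.
0x4F59 = 20313.

20313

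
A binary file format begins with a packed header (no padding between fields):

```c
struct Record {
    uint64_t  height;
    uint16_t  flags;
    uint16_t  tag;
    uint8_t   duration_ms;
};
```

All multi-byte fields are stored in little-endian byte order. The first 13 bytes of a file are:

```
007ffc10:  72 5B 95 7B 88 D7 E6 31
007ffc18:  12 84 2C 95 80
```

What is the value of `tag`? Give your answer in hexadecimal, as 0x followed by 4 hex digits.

`tag` follows `height` (8 B), `flags` (2 B), so it starts at offset 8 + 2 = 10 and occupies 2 bytes.
Bytes at offsets 10..11: 2C 95.
Little-endian stores the least-significant byte at the lowest address.
Reassemble most-significant byte first: 95 2C → 0x952C.

0x952C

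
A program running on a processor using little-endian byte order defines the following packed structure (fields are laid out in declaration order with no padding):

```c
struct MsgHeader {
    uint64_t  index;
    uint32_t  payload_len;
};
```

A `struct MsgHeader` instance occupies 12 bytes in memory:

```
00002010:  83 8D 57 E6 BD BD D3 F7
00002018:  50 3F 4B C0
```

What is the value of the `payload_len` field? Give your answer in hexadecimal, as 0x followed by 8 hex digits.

`payload_len` follows `index` (8 bytes), so it starts at byte offset 8 and occupies 4 bytes.
Bytes at offsets 8..11: 50 3F 4B C0.
Little-endian stores the least-significant byte at the lowest address.
Reassemble most-significant byte first: C0 4B 3F 50 → 0xC04B3F50.

0xC04B3F50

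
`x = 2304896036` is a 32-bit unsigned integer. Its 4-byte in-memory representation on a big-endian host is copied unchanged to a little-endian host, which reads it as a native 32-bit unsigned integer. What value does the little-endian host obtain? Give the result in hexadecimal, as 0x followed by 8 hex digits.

2304896036 in 32-bit hexadecimal is 0x8961EC24.
Stored big-endian, the bytes at ascending addresses are 89 61 EC 24.
Read back as little-endian, the first byte is least significant, giving 0x24EC6189.

0x24EC6189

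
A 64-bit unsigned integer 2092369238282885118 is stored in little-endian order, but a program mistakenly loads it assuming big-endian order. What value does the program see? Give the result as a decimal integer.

2092369238282885118 in 64-bit hexadecimal is 0x1D0996BC82CE57FE.
Stored little-endian, the bytes at ascending addresses are FE 57 CE 82 BC 96 09 1D.
Read back as big-endian, the last byte is least significant, giving 0xFE57CE82BC96091D.
0xFE57CE82BC96091D = 18327344269512542493.

18327344269512542493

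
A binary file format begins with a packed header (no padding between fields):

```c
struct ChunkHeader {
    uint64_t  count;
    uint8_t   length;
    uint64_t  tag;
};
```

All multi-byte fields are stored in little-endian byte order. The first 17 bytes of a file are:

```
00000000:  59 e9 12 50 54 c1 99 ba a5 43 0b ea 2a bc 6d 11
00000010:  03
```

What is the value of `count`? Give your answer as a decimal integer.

13445990730356156761

`count` is the first field, at byte offset 0, occupying 8 bytes.
Bytes at offsets 0..7: 59 E9 12 50 54 C1 99 BA.
In little-endian order the low byte comes first in memory.
Reassemble most-significant byte first: BA 99 C1 54 50 12 E9 59 → 0xBA99C1545012E959.
0xBA99C1545012E959 = 13445990730356156761.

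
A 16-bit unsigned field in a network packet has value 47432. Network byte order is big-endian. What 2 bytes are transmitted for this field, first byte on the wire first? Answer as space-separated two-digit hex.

47432 in hexadecimal, padded to 16 bits, is 0xB948.
Split into bytes (most-significant first): B9 48.
Big-endian stores the most-significant byte at the lowest address.
So the memory order matches the most-significant-first order: B9 48.

B9 48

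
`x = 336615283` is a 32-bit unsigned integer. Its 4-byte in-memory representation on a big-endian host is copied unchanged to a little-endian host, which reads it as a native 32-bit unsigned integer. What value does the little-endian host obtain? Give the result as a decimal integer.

1935085588

336615283 in 32-bit hexadecimal is 0x14105773.
Stored big-endian, the bytes at ascending addresses are 14 10 57 73.
Read back as little-endian, the first byte is least significant, giving 0x73571014.
0x73571014 = 1935085588.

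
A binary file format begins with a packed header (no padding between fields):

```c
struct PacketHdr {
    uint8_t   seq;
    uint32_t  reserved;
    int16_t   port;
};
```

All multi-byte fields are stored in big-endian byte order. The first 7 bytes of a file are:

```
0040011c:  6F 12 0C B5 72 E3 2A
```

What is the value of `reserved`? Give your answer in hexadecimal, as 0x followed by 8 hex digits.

`reserved` follows `seq` (1 byte), so it starts at byte offset 1 and occupies 4 bytes.
Bytes at offsets 1..4: 12 0C B5 72.
Big-endian: lowest address holds the most-significant byte.
The bytes are already most-significant first: 0x120CB572.

0x120CB572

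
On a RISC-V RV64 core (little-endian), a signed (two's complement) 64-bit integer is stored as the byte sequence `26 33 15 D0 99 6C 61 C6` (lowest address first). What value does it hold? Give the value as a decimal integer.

-4151917973582040282

Little-endian stores the least-significant byte at the lowest address.
Reassemble most-significant byte first: C6 61 6C 99 D0 15 33 26 → 0xC6616C99D0153326.
Top bit is set, so as a signed 64-bit value this is 0xC6616C99D0153326 − 2^64 = -4151917973582040282.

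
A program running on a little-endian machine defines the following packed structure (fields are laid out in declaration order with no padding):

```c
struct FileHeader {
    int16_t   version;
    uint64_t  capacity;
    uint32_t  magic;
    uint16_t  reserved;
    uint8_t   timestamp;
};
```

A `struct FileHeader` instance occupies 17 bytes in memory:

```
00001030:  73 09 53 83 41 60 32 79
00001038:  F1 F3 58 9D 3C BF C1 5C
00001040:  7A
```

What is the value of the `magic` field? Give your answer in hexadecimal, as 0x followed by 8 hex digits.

0xBF3C9D58

`magic` follows `version` (2 B), `capacity` (8 B), so it starts at offset 2 + 8 = 10 and occupies 4 bytes.
Bytes at offsets 10..13: 58 9D 3C BF.
Little-endian: lowest address holds the least-significant byte.
Reassemble most-significant byte first: BF 3C 9D 58 → 0xBF3C9D58.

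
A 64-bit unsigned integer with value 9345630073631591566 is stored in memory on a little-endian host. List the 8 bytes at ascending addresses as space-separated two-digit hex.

9345630073631591566 in hexadecimal, padded to 64 bits, is 0x81B259096504CC8E.
Split into bytes (most-significant first): 81 B2 59 09 65 04 CC 8E.
Little-endian: lowest address holds the least-significant byte.
So at ascending addresses the bytes are 8E CC 04 65 09 59 B2 81.

8E CC 04 65 09 59 B2 81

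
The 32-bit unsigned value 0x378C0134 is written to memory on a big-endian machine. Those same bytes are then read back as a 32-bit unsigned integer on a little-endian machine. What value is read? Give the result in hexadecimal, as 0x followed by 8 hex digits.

Stored big-endian, the bytes at ascending addresses are 37 8C 01 34.
Read back as little-endian, the first byte is least significant, giving 0x34018C37.

0x34018C37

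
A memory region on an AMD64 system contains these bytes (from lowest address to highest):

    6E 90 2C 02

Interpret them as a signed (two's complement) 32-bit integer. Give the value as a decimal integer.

36474990

In little-endian order the low byte comes first in memory.
Reassemble most-significant byte first: 02 2C 90 6E → 0x022C906E.
0x022C906E = 36474990.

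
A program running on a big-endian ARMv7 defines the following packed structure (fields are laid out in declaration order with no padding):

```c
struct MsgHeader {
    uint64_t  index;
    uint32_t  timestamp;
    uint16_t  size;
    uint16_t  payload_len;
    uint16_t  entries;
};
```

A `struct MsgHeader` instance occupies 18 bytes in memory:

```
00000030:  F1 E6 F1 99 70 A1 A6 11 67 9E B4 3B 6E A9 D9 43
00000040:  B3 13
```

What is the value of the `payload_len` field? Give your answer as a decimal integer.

`payload_len` follows `index` (8 B), `timestamp` (4 B), `size` (2 B), so it starts at offset 8 + 4 + 2 = 14 and occupies 2 bytes.
Bytes at offsets 14..15: D9 43.
In big-endian order the high byte comes first in memory.
The bytes are already most-significant first: 0xD943.
0xD943 = 55619.

55619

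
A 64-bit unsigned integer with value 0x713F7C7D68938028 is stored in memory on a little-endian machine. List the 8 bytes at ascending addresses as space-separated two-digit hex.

Split into bytes (most-significant first): 71 3F 7C 7D 68 93 80 28.
In little-endian order the low byte comes first in memory.
So at ascending addresses the bytes are 28 80 93 68 7D 7C 3F 71.

28 80 93 68 7D 7C 3F 71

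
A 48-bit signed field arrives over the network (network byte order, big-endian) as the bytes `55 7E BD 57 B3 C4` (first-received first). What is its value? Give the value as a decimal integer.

Big-endian stores the most-significant byte at the lowest address.
The bytes are already most-significant first: 0x557EBD57B3C4.
0x557EBD57B3C4 = 94002830881732.

94002830881732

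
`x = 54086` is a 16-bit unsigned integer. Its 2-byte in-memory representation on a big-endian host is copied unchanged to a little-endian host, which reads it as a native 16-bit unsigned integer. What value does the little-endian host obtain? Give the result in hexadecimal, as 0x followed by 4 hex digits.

54086 in 16-bit hexadecimal is 0xD346.
Stored big-endian, the bytes at ascending addresses are D3 46.
Read back as little-endian, the first byte is least significant, giving 0x46D3.

0x46D3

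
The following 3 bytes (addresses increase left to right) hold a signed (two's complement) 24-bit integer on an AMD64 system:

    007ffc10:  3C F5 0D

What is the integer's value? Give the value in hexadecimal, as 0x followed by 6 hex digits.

In little-endian order the low byte comes first in memory.
Reassemble most-significant byte first: 0D F5 3C → 0x0DF53C.

0x0DF53C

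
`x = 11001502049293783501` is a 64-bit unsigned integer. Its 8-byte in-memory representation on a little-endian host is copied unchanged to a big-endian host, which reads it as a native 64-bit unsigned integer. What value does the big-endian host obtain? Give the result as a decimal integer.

11001502049293783501 in 64-bit hexadecimal is 0x98AD2FD34BE351CD.
Stored little-endian, the bytes at ascending addresses are CD 51 E3 4B D3 2F AD 98.
Read back as big-endian, the last byte is least significant, giving 0xCD51E34BD32FAD98.
0xCD51E34BD32FAD98 = 14794856165693959576.

14794856165693959576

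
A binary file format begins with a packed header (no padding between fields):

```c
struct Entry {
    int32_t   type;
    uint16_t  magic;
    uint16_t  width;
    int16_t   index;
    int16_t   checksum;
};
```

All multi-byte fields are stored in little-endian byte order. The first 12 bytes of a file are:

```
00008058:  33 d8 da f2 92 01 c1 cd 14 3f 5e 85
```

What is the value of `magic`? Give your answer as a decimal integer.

`magic` follows `type` (4 bytes), so it starts at byte offset 4 and occupies 2 bytes.
Bytes at offsets 4..5: 92 01.
Little-endian stores the least-significant byte at the lowest address.
Reassemble most-significant byte first: 01 92 → 0x0192.
0x0192 = 402.

402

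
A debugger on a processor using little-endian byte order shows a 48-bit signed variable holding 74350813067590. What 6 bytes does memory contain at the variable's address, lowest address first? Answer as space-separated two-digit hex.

46 39 CD 25 9F 43

74350813067590 in hexadecimal, padded to 48 bits, is 0x439F25CD3946.
Split into bytes (most-significant first): 43 9F 25 CD 39 46.
In little-endian order the low byte comes first in memory.
So at ascending addresses the bytes are 46 39 CD 25 9F 43.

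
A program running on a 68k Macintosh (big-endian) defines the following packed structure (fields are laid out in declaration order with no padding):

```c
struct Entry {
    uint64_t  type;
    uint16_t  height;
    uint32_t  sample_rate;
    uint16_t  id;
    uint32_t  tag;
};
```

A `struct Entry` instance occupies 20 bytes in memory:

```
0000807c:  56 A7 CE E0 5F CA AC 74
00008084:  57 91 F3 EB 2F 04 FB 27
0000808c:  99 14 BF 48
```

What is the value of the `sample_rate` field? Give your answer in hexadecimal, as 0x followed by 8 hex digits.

`sample_rate` follows `type` (8 B), `height` (2 B), so it starts at offset 8 + 2 = 10 and occupies 4 bytes.
Bytes at offsets 10..13: F3 EB 2F 04.
Big-endian stores the most-significant byte at the lowest address.
The bytes are already most-significant first: 0xF3EB2F04.

0xF3EB2F04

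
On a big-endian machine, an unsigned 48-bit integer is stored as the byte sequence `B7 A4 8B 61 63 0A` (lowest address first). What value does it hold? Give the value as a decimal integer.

201917340934922

Big-endian: lowest address holds the most-significant byte.
The bytes are already most-significant first: 0xB7A48B61630A.
0xB7A48B61630A = 201917340934922.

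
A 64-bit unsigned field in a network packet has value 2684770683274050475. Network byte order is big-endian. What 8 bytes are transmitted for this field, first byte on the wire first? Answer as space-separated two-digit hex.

25 42 38 B6 3F EE BB AB

2684770683274050475 in hexadecimal, padded to 64 bits, is 0x254238B63FEEBBAB.
Split into bytes (most-significant first): 25 42 38 B6 3F EE BB AB.
Big-endian stores the most-significant byte at the lowest address.
So the memory order matches the most-significant-first order: 25 42 38 B6 3F EE BB AB.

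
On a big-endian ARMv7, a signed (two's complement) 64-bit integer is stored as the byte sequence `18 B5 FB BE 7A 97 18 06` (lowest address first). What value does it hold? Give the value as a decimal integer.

Big-endian stores the most-significant byte at the lowest address.
The bytes are already most-significant first: 0x18B5FBBE7A971806.
0x18B5FBBE7A971806 = 1780606023213979654.

1780606023213979654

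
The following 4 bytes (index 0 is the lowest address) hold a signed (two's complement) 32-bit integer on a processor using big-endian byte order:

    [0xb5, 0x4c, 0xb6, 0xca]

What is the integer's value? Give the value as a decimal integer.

Big-endian stores the most-significant byte at the lowest address.
The bytes are already most-significant first: 0xB54CB6CA.
Top bit is set, so as a signed 32-bit value this is 0xB54CB6CA − 2^32 = -1253263670.

-1253263670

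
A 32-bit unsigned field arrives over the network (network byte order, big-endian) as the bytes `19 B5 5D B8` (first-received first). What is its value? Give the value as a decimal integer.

Big-endian: lowest address holds the most-significant byte.
The bytes are already most-significant first: 0x19B55DB8.
0x19B55DB8 = 431316408.

431316408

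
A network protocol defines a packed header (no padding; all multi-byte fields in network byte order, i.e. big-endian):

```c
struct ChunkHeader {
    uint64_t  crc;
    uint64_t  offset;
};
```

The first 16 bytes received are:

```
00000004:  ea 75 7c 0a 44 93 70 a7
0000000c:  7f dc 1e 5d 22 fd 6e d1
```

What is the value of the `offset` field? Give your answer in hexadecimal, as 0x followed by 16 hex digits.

0x7FDC1E5D22FD6ED1

`offset` follows `crc` (8 bytes), so it starts at byte offset 8 and occupies 8 bytes.
Bytes at offsets 8..15: 7F DC 1E 5D 22 FD 6E D1.
In big-endian order the high byte comes first in memory.
The bytes are already most-significant first: 0x7FDC1E5D22FD6ED1.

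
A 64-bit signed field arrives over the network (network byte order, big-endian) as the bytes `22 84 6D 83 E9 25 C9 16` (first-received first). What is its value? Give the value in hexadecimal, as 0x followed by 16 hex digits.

0x22846D83E925C916

In big-endian order the high byte comes first in memory.
The bytes are already most-significant first: 0x22846D83E925C916.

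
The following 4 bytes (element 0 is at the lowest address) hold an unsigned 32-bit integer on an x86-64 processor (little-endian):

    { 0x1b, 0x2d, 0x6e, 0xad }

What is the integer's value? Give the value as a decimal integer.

2909678875

In little-endian order the low byte comes first in memory.
Reassemble most-significant byte first: AD 6E 2D 1B → 0xAD6E2D1B.
0xAD6E2D1B = 2909678875.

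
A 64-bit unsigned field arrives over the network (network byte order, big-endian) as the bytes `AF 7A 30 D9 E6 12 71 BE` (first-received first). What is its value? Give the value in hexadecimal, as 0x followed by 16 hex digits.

Big-endian stores the most-significant byte at the lowest address.
The bytes are already most-significant first: 0xAF7A30D9E61271BE.

0xAF7A30D9E61271BE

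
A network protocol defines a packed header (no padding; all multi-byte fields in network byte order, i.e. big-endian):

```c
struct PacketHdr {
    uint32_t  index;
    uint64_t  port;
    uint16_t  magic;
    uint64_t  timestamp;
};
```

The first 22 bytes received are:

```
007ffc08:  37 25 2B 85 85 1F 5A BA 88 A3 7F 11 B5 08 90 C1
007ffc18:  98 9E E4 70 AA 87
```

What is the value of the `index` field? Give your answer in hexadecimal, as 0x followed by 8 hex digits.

`index` is the first field, at byte offset 0, occupying 4 bytes.
Bytes at offsets 0..3: 37 25 2B 85.
Big-endian stores the most-significant byte at the lowest address.
The bytes are already most-significant first: 0x37252B85.

0x37252B85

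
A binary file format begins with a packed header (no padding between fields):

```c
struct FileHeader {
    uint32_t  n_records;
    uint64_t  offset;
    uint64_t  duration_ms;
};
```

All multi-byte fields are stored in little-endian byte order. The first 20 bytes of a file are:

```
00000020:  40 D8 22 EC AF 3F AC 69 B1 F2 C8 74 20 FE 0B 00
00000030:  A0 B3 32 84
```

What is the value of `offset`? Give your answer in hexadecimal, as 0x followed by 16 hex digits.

0x74C8F2B169AC3FAF

`offset` follows `n_records` (4 bytes), so it starts at byte offset 4 and occupies 8 bytes.
Bytes at offsets 4..11: AF 3F AC 69 B1 F2 C8 74.
Little-endian stores the least-significant byte at the lowest address.
Reassemble most-significant byte first: 74 C8 F2 B1 69 AC 3F AF → 0x74C8F2B169AC3FAF.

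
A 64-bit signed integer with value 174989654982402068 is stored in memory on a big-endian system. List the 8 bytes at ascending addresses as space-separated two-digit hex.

174989654982402068 in hexadecimal, padded to 64 bits, is 0x026DB02A00982014.
Split into bytes (most-significant first): 02 6D B0 2A 00 98 20 14.
In big-endian order the high byte comes first in memory.
So the memory order matches the most-significant-first order: 02 6D B0 2A 00 98 20 14.

02 6D B0 2A 00 98 20 14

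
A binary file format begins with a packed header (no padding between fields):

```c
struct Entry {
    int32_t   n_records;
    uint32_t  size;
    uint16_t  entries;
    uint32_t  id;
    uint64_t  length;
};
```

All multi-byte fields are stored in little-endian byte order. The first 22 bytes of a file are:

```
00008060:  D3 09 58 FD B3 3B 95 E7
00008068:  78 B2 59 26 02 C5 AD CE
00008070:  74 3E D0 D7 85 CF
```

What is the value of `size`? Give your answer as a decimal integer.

`size` follows `n_records` (4 bytes), so it starts at byte offset 4 and occupies 4 bytes.
Bytes at offsets 4..7: B3 3B 95 E7.
Little-endian: lowest address holds the least-significant byte.
Reassemble most-significant byte first: E7 95 3B B3 → 0xE7953BB3.
0xE7953BB3 = 3885317043.

3885317043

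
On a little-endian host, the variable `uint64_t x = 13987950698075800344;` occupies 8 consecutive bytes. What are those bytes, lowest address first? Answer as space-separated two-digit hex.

18 43 7C 6E 0C 2F 1F C2

13987950698075800344 in hexadecimal, padded to 64 bits, is 0xC21F2F0C6E7C4318.
Split into bytes (most-significant first): C2 1F 2F 0C 6E 7C 43 18.
In little-endian order the low byte comes first in memory.
So at ascending addresses the bytes are 18 43 7C 6E 0C 2F 1F C2.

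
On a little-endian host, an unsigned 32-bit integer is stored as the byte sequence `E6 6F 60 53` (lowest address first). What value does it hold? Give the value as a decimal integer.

1398829030

In little-endian order the low byte comes first in memory.
Reassemble most-significant byte first: 53 60 6F E6 → 0x53606FE6.
0x53606FE6 = 1398829030.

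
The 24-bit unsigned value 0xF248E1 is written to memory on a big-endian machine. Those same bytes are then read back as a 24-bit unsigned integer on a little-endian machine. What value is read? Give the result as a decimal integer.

Stored big-endian, the bytes at ascending addresses are F2 48 E1.
Read back as little-endian, the first byte is least significant, giving 0xE148F2.
0xE148F2 = 14764274.

14764274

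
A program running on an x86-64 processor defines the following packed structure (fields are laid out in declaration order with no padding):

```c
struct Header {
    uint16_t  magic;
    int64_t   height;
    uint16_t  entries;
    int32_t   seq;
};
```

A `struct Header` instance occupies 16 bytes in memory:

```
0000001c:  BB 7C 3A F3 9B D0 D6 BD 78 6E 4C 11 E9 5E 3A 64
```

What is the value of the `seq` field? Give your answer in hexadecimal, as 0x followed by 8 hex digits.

0x643A5EE9

`seq` follows `magic` (2 B), `height` (8 B), `entries` (2 B), so it starts at offset 2 + 8 + 2 = 12 and occupies 4 bytes.
Bytes at offsets 12..15: E9 5E 3A 64.
In little-endian order the low byte comes first in memory.
Reassemble most-significant byte first: 64 3A 5E E9 → 0x643A5EE9.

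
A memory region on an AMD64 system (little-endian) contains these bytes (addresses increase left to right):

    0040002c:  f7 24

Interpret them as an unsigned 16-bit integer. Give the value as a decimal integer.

9463

Little-endian stores the least-significant byte at the lowest address.
Reassemble most-significant byte first: 24 F7 → 0x24F7.
0x24F7 = 9463.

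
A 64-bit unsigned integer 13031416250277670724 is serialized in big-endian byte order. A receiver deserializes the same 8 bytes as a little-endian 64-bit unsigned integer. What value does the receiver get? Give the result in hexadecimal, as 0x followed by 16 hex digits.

0x44AF0D4609E4D8B4

13031416250277670724 in 64-bit hexadecimal is 0xB4D8E409460DAF44.
Stored big-endian, the bytes at ascending addresses are B4 D8 E4 09 46 0D AF 44.
Read back as little-endian, the first byte is least significant, giving 0x44AF0D4609E4D8B4.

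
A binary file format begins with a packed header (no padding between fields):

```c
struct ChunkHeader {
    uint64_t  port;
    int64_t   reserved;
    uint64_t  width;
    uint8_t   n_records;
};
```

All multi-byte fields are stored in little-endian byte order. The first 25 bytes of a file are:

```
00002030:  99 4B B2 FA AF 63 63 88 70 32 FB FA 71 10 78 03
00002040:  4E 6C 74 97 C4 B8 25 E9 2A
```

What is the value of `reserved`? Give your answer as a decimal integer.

249967861047177840

`reserved` follows `port` (8 bytes), so it starts at byte offset 8 and occupies 8 bytes.
Bytes at offsets 8..15: 70 32 FB FA 71 10 78 03.
Little-endian stores the least-significant byte at the lowest address.
Reassemble most-significant byte first: 03 78 10 71 FA FB 32 70 → 0x03781071FAFB3270.
0x03781071FAFB3270 = 249967861047177840.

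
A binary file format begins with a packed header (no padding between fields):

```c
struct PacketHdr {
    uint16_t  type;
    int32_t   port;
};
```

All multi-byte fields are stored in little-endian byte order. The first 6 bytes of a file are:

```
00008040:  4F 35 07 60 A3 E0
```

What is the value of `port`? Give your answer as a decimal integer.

-526163961

`port` follows `type` (2 bytes), so it starts at byte offset 2 and occupies 4 bytes.
Bytes at offsets 2..5: 07 60 A3 E0.
Little-endian stores the least-significant byte at the lowest address.
Reassemble most-significant byte first: E0 A3 60 07 → 0xE0A36007.
Top bit is set, so as a signed 32-bit value this is 0xE0A36007 − 2^32 = -526163961.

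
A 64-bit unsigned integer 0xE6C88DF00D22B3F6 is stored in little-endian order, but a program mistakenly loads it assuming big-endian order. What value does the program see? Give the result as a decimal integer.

17776589597427222758

Stored little-endian, the bytes at ascending addresses are F6 B3 22 0D F0 8D C8 E6.
Read back as big-endian, the last byte is least significant, giving 0xF6B3220DF08DC8E6.
0xF6B3220DF08DC8E6 = 17776589597427222758.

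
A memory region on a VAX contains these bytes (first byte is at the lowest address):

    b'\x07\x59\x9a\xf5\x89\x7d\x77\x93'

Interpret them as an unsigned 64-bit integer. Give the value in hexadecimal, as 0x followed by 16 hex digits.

Little-endian: lowest address holds the least-significant byte.
Reassemble most-significant byte first: 93 77 7D 89 F5 9A 59 07 → 0x93777D89F59A5907.

0x93777D89F59A5907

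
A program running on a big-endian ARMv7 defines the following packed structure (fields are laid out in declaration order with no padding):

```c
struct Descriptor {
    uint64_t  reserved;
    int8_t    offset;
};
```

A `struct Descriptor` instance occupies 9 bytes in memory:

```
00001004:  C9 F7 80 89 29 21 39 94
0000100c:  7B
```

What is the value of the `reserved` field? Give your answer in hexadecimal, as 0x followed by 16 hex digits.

`reserved` is the first field, at byte offset 0, occupying 8 bytes.
Bytes at offsets 0..7: C9 F7 80 89 29 21 39 94.
Big-endian stores the most-significant byte at the lowest address.
The bytes are already most-significant first: 0xC9F7808929213994.

0xC9F7808929213994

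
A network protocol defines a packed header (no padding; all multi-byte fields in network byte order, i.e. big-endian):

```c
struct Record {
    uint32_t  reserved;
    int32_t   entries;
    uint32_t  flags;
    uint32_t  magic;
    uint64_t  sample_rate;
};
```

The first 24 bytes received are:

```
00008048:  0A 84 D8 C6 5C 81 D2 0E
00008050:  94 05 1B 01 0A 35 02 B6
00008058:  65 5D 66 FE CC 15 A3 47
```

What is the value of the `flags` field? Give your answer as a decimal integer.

2483362561

`flags` follows `reserved` (4 B), `entries` (4 B), so it starts at offset 4 + 4 = 8 and occupies 4 bytes.
Bytes at offsets 8..11: 94 05 1B 01.
In big-endian order the high byte comes first in memory.
The bytes are already most-significant first: 0x94051B01.
0x94051B01 = 2483362561.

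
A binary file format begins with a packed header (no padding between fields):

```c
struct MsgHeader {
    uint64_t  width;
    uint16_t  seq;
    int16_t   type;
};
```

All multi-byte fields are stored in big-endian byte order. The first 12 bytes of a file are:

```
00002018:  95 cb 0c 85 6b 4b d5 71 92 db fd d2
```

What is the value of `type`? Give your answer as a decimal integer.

`type` follows `width` (8 B), `seq` (2 B), so it starts at offset 8 + 2 = 10 and occupies 2 bytes.
Bytes at offsets 10..11: FD D2.
In big-endian order the high byte comes first in memory.
The bytes are already most-significant first: 0xFDD2.
Top bit is set, so as a signed 16-bit value this is 0xFDD2 − 2^16 = -558.

-558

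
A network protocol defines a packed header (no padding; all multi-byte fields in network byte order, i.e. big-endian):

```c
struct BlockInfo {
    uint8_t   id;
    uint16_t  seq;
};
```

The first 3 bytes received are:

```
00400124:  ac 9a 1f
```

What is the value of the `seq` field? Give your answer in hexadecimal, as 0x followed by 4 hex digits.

0x9A1F

`seq` follows `id` (1 byte), so it starts at byte offset 1 and occupies 2 bytes.
Bytes at offsets 1..2: 9A 1F.
Big-endian: lowest address holds the most-significant byte.
The bytes are already most-significant first: 0x9A1F.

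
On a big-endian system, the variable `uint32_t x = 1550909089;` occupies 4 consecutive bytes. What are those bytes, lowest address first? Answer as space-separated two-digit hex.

1550909089 in hexadecimal, padded to 32 bits, is 0x5C70FEA1.
Split into bytes (most-significant first): 5C 70 FE A1.
Big-endian stores the most-significant byte at the lowest address.
So the memory order matches the most-significant-first order: 5C 70 FE A1.

5C 70 FE A1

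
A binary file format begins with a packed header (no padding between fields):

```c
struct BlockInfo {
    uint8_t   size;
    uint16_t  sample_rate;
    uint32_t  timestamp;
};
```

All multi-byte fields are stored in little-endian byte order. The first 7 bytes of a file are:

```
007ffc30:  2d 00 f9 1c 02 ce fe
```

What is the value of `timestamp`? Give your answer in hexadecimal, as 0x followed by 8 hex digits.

0xFECE021C

`timestamp` follows `size` (1 B), `sample_rate` (2 B), so it starts at offset 1 + 2 = 3 and occupies 4 bytes.
Bytes at offsets 3..6: 1C 02 CE FE.
Little-endian stores the least-significant byte at the lowest address.
Reassemble most-significant byte first: FE CE 02 1C → 0xFECE021C.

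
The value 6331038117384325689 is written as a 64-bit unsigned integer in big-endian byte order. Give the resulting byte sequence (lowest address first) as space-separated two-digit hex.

6331038117384325689 in hexadecimal, padded to 64 bits, is 0x57DC5D9FDE268A39.
Split into bytes (most-significant first): 57 DC 5D 9F DE 26 8A 39.
Big-endian stores the most-significant byte at the lowest address.
So the memory order matches the most-significant-first order: 57 DC 5D 9F DE 26 8A 39.

57 DC 5D 9F DE 26 8A 39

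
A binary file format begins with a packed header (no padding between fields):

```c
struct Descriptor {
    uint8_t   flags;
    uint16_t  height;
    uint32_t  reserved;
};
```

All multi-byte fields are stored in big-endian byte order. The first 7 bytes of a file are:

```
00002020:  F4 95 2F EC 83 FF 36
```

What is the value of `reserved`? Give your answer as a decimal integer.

`reserved` follows `flags` (1 B), `height` (2 B), so it starts at offset 1 + 2 = 3 and occupies 4 bytes.
Bytes at offsets 3..6: EC 83 FF 36.
In big-endian order the high byte comes first in memory.
The bytes are already most-significant first: 0xEC83FF36.
0xEC83FF36 = 3968073526.

3968073526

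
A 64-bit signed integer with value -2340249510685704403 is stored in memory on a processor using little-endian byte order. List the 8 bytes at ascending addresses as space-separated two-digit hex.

Two's complement of -2340249510685704403 in 64 bits: 2340249510685704403 = 0x207A3C87E23400D3; invert → 0xDF85C3781DCBFF2C; add 1 → 0xDF85C3781DCBFF2D.
Split into bytes (most-significant first): DF 85 C3 78 1D CB FF 2D.
Little-endian: lowest address holds the least-significant byte.
So at ascending addresses the bytes are 2D FF CB 1D 78 C3 85 DF.

2D FF CB 1D 78 C3 85 DF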